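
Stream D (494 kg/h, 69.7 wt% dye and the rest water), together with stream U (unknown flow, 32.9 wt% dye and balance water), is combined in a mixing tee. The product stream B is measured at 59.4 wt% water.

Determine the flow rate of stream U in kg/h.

Let U be the unknown flow. Total out = 494 + U.
water balance: 149.68 + 0.671·U = 0.594·(494 + U)
(0.671 − 0.594)·U = 0.594×494 − 149.68 = 143.75
U = 143.75 / 0.077 = 1866.9 kg/h

1867 kg/h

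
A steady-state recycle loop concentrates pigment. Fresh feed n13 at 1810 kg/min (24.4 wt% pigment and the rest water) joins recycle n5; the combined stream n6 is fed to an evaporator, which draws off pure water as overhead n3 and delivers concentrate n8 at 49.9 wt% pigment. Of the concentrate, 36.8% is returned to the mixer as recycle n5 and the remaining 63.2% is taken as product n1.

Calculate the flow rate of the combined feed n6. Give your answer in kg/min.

2325 kg/min

Overall pigment balance (none leaves overhead): pigment in fresh feed = pigment in product, i.e. 1810×0.244 = (1−0.368)·n8·0.499.
n8 = 441.64/(0.499×0.632) = 1400.4 kg/min.
Recycle n5 = 0.368×1400.4 = 515.35 kg/min.
Combined feed n6 = 1810 + 515.35 = 2325.3 kg/min.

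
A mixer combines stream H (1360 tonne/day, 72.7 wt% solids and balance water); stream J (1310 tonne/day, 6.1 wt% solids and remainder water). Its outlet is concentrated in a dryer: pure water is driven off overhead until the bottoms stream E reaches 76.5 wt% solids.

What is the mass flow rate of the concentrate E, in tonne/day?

solids entering = 1360×0.727 + 1310×0.061 = 1068.6 tonne/day.
All solids reports to E, so E = 1068.6/0.765 = 1396.9 tonne/day.

1397 tonne/day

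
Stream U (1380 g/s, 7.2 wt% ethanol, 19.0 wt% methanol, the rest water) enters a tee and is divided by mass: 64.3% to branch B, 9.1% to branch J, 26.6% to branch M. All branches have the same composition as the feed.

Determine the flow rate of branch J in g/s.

Branch J flow = 0.091×1380 = 125.58 g/s.

125.6 g/s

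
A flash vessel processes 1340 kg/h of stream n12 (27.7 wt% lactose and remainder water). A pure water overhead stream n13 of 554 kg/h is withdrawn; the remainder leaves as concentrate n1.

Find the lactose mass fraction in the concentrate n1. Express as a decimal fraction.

lactose is not removed: 1340×0.277 = 371.18 kg/h of lactose enters n1.
Concentrate = 1340 − 554 = 786 kg/h.
Mass fraction = 371.18/786 = 0.472.

0.472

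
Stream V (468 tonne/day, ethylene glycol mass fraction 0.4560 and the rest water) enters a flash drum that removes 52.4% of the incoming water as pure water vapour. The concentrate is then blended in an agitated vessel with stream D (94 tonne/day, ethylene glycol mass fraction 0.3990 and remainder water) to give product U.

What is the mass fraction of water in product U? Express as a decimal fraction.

0.4146

Vapour removed = 0.524×0.544×468 = 133.41 tonne/day; concentrate = 334.59 tonne/day.
water reaching the mixer = 121.19 (from concentrate) + 94×0.601 = 177.68 tonne/day.
Product flow = 334.59 + 94 = 428.59 tonne/day; water fraction = 0.4146.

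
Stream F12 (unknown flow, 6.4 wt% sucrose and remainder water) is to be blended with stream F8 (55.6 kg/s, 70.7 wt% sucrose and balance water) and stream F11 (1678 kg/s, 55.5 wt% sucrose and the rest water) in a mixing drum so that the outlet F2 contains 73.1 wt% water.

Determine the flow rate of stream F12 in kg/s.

2460 kg/s

Let F12 be the unknown flow. Total out = 1733.6 + F12.
water balance: 763 + 0.936·F12 = 0.731·(1733.6 + F12)
(0.936 − 0.731)·F12 = 0.731×1733.6 − 763 = 504.26
F12 = 504.26 / 0.205 = 2459.8 kg/s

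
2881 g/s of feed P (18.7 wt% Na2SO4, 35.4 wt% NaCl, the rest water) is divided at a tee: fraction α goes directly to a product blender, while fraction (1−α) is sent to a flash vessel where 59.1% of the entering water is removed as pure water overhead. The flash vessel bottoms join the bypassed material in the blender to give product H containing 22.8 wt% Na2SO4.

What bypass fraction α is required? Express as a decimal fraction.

All 2881×0.187 = 538.75 g/s of Na2SO4 reaches H, so H = 538.75/0.228 = 2362.9 g/s and vapour = 518.07 g/s.
The evaporator receives (1−α)·2881 of feed at 0.459 water and removes 0.591 of that water:
0.591×0.459×(1−α)×2881 = 518.07
(1−α) = 518.07/781.53 = 0.6629;  α = 0.3371.

0.337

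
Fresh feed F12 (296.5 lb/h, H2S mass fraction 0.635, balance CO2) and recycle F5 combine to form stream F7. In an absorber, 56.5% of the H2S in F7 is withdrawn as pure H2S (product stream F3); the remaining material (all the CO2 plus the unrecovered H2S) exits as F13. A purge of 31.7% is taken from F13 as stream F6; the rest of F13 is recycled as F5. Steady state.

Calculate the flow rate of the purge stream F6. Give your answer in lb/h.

CO2 enters only via F12 and leaves only via the purge: 296.5×0.365 = 0.317×(CO2 in F13), and the absorber passes all CO2, so CO2 in F7 = CO2 in F13 = 341.4 lb/h.
H2S in F7: m_A = 296.5×0.635 + (1−0.317)·(1−0.565)·m_A, so m_A = 188.28/0.7029 = 267.86 lb/h.
F13 = (1−0.565)×267.86 + 341.4 = 457.92 lb/h.
Purge F6 = 0.317×457.92 = 145.16 lb/h.

145.2 lb/h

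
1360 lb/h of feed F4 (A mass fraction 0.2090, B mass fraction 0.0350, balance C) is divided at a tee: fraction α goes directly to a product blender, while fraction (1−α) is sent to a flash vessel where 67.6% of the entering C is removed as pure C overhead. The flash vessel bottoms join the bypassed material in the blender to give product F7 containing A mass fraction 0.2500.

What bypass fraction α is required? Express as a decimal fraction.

All 1360×0.209 = 284.24 lb/h of A reaches F7, so F7 = 284.24/0.250 = 1137 lb/h and vapour = 223.04 lb/h.
The evaporator receives (1−α)·1360 of feed at 0.756 C and removes 0.676 of that C:
0.676×0.756×(1−α)×1360 = 223.04
(1−α) = 223.04/695.04 = 0.3209;  α = 0.6791.

0.679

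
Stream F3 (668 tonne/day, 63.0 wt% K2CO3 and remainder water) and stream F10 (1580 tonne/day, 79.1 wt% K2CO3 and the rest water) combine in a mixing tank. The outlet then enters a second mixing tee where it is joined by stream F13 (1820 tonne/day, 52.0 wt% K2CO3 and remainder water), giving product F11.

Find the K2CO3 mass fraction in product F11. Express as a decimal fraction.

0.6433

Overall, product flow = 4068 tonne/day.
K2CO3 in = 668×0.630 + 1580×0.791 + 1820×0.520 = 2617 tonne/day.
K2CO3 fraction in F11 = 0.6433.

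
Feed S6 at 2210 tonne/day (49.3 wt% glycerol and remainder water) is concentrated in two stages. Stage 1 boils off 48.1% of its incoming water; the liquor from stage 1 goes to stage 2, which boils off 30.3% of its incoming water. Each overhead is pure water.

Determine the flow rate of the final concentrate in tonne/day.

water in feed = 2210×0.507 = 1120.5 tonne/day.
After stage 1: water left = (1−0.481)×1120.5 = 581.52; stream total = 1671.1 tonne/day.
After stage 2: water left = (1−0.303)×581.52 = 405.32; final concentrate = 1494.9 tonne/day.

1495 tonne/day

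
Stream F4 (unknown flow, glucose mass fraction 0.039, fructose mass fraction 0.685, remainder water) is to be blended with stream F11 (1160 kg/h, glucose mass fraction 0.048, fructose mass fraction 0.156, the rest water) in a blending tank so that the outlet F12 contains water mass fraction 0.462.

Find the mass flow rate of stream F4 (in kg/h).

Let F4 be the unknown flow. Total out = 1160 + F4.
water balance: 923.36 + 0.276·F4 = 0.462·(1160 + F4)
(0.276 − 0.462)·F4 = 0.462×1160 − 923.36 = -387.44
F4 = -387.44 / -0.186 = 2083 kg/h

2083 kg/h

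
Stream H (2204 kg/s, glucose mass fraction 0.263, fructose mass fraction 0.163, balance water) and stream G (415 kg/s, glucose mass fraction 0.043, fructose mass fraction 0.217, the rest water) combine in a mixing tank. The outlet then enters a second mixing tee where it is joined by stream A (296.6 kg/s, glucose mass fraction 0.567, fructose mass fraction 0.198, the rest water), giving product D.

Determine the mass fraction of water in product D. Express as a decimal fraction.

0.563

Overall, product flow = 2915.6 kg/s.
water in = 2204×0.574 + 415×0.740 + 296.6×0.235 = 1641.9 kg/s.
water fraction in D = 0.563.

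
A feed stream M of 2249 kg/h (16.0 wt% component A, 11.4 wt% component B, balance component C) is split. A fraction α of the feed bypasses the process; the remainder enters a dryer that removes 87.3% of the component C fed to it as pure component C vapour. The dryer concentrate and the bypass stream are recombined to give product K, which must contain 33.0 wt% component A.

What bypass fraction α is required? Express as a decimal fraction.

All 2249×0.160 = 359.84 kg/h of component A reaches K, so K = 359.84/0.330 = 1090.4 kg/h and vapour = 1158.6 kg/h.
The evaporator receives (1−α)·2249 of feed at 0.726 component C and removes 0.873 of that component C:
0.873×0.726×(1−α)×2249 = 1158.6
(1−α) = 1158.6/1425.4 = 0.8128;  α = 0.1872.

0.187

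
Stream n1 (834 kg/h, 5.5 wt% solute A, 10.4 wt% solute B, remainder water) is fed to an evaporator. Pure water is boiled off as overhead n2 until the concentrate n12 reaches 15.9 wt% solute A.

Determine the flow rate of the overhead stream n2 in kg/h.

solute A is conserved: 834×0.055 = 45.87 kg/h all reports to the concentrate.
Concentrate = 45.87/(target fraction) = 288.49 kg/h.
Overhead = 834 − 288.49 = 545.51 kg/h.

545.5 kg/h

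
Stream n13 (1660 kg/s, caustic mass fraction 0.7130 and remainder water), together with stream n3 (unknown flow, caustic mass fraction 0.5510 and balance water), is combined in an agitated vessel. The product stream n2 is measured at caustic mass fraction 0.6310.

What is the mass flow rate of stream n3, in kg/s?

1701 kg/s

Let n3 be the unknown flow. Total out = 1660 + n3.
caustic balance: 1183.6 + 0.551·n3 = 0.631·(1660 + n3)
(0.551 − 0.631)·n3 = 0.631×1660 − 1183.6 = -136.12
n3 = -136.12 / -0.080 = 1701.5 kg/s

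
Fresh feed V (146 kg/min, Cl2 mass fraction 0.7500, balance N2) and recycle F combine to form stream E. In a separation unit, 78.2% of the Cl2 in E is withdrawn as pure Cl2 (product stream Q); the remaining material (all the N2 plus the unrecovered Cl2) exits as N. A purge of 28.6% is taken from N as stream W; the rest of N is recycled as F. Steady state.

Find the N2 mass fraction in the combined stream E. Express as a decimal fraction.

0.4960

N2 enters only via V and leaves only via the purge: 146×0.250 = 0.286×(N2 in N), and the separation unit passes all N2, so N2 in E = N2 in N = 127.62 kg/min.
Cl2 in E: m_A = 146×0.750 + (1−0.286)·(1−0.782)·m_A, so m_A = 109.5/0.8443 = 129.69 kg/min.
E = 129.69 + 127.62 = 257.31 kg/min.
N2 fraction in E = 127.62/257.31 = 0.4960.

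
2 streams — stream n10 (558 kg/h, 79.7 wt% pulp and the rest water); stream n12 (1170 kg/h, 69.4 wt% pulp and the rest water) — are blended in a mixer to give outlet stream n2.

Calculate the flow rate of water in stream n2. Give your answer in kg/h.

471.3 kg/h

water out = water in = 558×0.203 + 1170×0.306 = 471.29 kg/h.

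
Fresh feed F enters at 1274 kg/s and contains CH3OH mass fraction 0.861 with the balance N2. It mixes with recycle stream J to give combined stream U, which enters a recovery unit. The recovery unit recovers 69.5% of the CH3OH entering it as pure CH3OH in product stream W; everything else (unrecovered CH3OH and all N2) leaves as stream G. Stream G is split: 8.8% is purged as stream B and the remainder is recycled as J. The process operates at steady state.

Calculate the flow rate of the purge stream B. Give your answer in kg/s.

217.9 kg/s

N2 enters only via F and leaves only via the purge: 1274×0.139 = 0.088×(N2 in G), and the recovery unit passes all N2, so N2 in U = N2 in G = 2012.3 kg/s.
CH3OH in U: m_A = 1274×0.861 + (1−0.088)·(1−0.695)·m_A, so m_A = 1096.9/0.7218 = 1519.6 kg/s.
G = (1−0.695)×1519.6 + 2012.3 = 2475.8 kg/s.
Purge B = 0.088×2475.8 = 217.87 kg/s.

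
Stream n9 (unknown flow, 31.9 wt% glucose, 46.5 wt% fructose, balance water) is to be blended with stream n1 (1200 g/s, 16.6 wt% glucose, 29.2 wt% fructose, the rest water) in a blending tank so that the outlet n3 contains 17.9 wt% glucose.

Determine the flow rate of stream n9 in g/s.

111.4 g/s

Let n9 be the unknown flow. Total out = 1200 + n9.
glucose balance: 199.2 + 0.319·n9 = 0.179·(1200 + n9)
(0.319 − 0.179)·n9 = 0.179×1200 − 199.2 = 15.6
n9 = 15.6 / 0.140 = 111.43 g/s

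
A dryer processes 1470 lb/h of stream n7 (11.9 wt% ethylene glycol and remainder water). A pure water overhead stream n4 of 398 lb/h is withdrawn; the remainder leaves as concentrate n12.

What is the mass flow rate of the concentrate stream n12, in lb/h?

1072 lb/h

Concentrate = 1470 − 398 = 1072 lb/h.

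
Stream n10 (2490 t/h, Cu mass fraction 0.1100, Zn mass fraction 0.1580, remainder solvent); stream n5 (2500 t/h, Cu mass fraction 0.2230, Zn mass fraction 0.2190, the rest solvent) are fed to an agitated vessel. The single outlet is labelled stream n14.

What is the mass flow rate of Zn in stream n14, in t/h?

Zn out = Zn in = 2490×0.158 + 2500×0.219 = 940.92 t/h.

940.9 t/h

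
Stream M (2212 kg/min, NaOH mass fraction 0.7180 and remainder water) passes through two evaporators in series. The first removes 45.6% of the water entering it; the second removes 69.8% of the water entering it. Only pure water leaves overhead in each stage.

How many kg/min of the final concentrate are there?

water in feed = 2212×0.282 = 623.78 kg/min.
After stage 1: water left = (1−0.456)×623.78 = 339.34; stream total = 1927.6 kg/min.
After stage 2: water left = (1−0.698)×339.34 = 102.48; final concentrate = 1690.7 kg/min.

1691 kg/min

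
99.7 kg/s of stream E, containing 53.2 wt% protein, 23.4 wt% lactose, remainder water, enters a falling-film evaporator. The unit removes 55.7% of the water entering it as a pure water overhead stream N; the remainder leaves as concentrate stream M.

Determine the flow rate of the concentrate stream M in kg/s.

86.71 kg/s

water entering = 99.7×0.234 = 23.33 kg/s; overhead removed = 0.557×23.33 = 12.995 kg/s.
Concentrate = 99.7 − 12.995 = 86.705 kg/s.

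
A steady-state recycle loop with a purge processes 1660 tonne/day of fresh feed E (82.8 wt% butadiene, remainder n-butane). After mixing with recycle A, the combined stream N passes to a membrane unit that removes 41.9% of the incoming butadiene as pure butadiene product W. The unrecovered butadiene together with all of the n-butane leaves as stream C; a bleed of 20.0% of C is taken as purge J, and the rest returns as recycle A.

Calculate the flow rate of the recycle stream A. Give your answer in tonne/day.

2336 tonne/day

n-butane enters only via E and leaves only via the purge: 1660×0.172 = 0.200×(n-butane in C), and the membrane unit passes all n-butane, so n-butane in N = n-butane in C = 1427.6 tonne/day.
butadiene in N: m_A = 1660×0.828 + (1−0.200)·(1−0.419)·m_A, so m_A = 1374.5/0.5352 = 2568.2 tonne/day.
C = (1−0.419)×2568.2 + 1427.6 = 2919.7 tonne/day.
Recycle A = (1−0.200)×2919.7 = 2335.8 tonne/day.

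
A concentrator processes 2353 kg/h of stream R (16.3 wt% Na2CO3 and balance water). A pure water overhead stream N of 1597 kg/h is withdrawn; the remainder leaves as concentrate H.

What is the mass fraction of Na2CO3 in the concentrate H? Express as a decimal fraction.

0.507

Na2CO3 is not removed: 2353×0.163 = 383.54 kg/h of Na2CO3 enters H.
Concentrate = 2353 − 1597 = 756 kg/h.
Mass fraction = 383.54/756 = 0.507.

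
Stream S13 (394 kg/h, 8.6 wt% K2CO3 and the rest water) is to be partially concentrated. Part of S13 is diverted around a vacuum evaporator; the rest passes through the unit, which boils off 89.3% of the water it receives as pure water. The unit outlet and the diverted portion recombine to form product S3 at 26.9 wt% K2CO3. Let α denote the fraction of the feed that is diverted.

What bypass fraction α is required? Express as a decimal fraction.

All 394×0.086 = 33.884 kg/h of K2CO3 reaches S3, so S3 = 33.884/0.269 = 125.96 kg/h and vapour = 268.04 kg/h.
The evaporator receives (1−α)·394 of feed at 0.914 water and removes 0.893 of that water:
0.893×0.914×(1−α)×394 = 268.04
(1−α) = 268.04/321.58 = 0.8335;  α = 0.1665.

0.167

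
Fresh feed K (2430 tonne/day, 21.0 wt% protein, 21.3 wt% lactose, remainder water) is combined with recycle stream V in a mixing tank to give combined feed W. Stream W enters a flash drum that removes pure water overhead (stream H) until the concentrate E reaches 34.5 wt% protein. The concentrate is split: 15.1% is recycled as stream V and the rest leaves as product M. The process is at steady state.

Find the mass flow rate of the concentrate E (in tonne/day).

1742 tonne/day

Overall protein balance (none leaves overhead): protein in fresh feed = protein in product, i.e. 2430×0.210 = (1−0.151)·E·0.345.
E = 510.3/(0.345×0.849) = 1742.2 tonne/day.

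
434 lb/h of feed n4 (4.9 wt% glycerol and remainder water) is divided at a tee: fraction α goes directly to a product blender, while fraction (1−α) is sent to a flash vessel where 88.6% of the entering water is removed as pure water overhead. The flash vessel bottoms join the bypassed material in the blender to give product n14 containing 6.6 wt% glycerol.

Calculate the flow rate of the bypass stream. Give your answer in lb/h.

301.3 lb/h

All 434×0.049 = 21.266 lb/h of glycerol reaches n14, so n14 = 21.266/0.066 = 322.21 lb/h and vapour = 111.79 lb/h.
The evaporator receives (1−α)·434 of feed at 0.951 water and removes 0.886 of that water:
0.886×0.951×(1−α)×434 = 111.79
(1−α) = 111.79/365.68 = 0.3057;  α = 0.6943.
Bypass flow = 0.6943×434 = 301.33 lb/h.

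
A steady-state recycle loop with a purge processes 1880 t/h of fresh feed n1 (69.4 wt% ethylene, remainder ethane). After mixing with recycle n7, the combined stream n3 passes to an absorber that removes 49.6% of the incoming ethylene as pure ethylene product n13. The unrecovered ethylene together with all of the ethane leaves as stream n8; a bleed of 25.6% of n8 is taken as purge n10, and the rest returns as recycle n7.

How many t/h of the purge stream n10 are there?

ethane enters only via n1 and leaves only via the purge: 1880×0.306 = 0.256×(ethane in n8), and the absorber passes all ethane, so ethane in n3 = ethane in n8 = 2247.2 t/h.
ethylene in n3: m_A = 1880×0.694 + (1−0.256)·(1−0.496)·m_A, so m_A = 1304.7/0.6250 = 2087.5 t/h.
n8 = (1−0.496)×2087.5 + 2247.2 = 3299.3 t/h.
Purge n10 = 0.256×3299.3 = 844.61 t/h.

844.6 t/h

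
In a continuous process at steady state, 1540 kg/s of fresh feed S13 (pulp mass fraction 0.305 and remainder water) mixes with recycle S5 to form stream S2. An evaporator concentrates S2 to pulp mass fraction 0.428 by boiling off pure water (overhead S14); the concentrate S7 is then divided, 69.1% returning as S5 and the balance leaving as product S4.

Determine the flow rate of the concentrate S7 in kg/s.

3552 kg/s

Overall pulp balance (none leaves overhead): pulp in fresh feed = pulp in product, i.e. 1540×0.305 = (1−0.691)·S7·0.428.
S7 = 469.7/(0.428×0.309) = 3551.6 kg/s.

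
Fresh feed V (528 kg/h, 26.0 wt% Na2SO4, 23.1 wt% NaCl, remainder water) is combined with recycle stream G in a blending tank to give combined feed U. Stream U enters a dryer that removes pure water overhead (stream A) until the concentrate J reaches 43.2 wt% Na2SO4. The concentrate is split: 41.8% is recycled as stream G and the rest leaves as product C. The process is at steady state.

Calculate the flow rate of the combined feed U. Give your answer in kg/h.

756.2 kg/h

Overall Na2SO4 balance (none leaves overhead): Na2SO4 in fresh feed = Na2SO4 in product, i.e. 528×0.260 = (1−0.418)·J·0.432.
J = 137.28/(0.432×0.582) = 546.01 kg/h.
Recycle G = 0.418×546.01 = 228.23 kg/h.
Combined feed U = 528 + 228.23 = 756.23 kg/h.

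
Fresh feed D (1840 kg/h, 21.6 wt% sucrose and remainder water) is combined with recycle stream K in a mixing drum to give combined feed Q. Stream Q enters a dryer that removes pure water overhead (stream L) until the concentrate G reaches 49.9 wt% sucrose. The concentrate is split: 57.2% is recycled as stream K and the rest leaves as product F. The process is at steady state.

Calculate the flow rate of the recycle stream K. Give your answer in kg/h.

Overall sucrose balance (none leaves overhead): sucrose in fresh feed = sucrose in product, i.e. 1840×0.216 = (1−0.572)·G·0.499.
G = 397.44/(0.499×0.428) = 1860.9 kg/h.
Recycle K = 0.572×1860.9 = 1064.4 kg/h.

1064 kg/h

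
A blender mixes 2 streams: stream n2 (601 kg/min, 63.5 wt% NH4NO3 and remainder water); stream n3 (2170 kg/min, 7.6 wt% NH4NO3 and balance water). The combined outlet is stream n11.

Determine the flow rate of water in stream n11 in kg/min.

2224 kg/min

water out = water in = 601×0.365 + 2170×0.924 = 2224.4 kg/min.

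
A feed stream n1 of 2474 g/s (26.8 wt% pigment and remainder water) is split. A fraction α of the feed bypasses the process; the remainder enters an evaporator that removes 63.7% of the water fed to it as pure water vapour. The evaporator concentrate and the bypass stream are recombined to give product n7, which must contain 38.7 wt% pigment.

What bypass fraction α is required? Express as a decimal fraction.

All 2474×0.268 = 663.03 g/s of pigment reaches n7, so n7 = 663.03/0.387 = 1713.3 g/s and vapour = 760.74 g/s.
The evaporator receives (1−α)·2474 of feed at 0.732 water and removes 0.637 of that water:
0.637×0.732×(1−α)×2474 = 760.74
(1−α) = 760.74/1153.6 = 0.6595;  α = 0.3405.

0.341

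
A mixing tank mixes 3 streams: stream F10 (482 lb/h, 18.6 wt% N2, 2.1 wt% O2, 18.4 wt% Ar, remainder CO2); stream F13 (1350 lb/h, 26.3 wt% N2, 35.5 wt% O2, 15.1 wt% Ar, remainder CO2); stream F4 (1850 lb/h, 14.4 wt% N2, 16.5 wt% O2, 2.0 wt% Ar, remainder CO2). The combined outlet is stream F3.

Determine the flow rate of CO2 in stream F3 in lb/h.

1847 lb/h

CO2 out = CO2 in = 482×0.609 + 1350×0.231 + 1850×0.671 = 1846.7 lb/h.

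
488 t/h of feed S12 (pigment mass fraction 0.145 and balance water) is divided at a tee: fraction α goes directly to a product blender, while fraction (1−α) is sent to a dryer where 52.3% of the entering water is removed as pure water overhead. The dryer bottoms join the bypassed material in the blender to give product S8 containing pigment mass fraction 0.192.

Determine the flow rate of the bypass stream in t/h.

220.9 t/h

All 488×0.145 = 70.76 t/h of pigment reaches S8, so S8 = 70.76/0.192 = 368.54 t/h and vapour = 119.46 t/h.
The evaporator receives (1−α)·488 of feed at 0.855 water and removes 0.523 of that water:
0.523×0.855×(1−α)×488 = 119.46
(1−α) = 119.46/218.22 = 0.5474;  α = 0.4526.
Bypass flow = 0.4526×488 = 220.85 t/h.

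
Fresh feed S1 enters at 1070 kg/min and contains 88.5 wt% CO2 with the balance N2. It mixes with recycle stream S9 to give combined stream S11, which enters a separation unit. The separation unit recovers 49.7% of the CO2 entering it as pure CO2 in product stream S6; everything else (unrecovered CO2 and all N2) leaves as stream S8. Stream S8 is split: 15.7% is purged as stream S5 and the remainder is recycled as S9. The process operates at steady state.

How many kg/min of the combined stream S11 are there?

N2 enters only via S1 and leaves only via the purge: 1070×0.115 = 0.157×(N2 in S8), and the separation unit passes all N2, so N2 in S11 = N2 in S8 = 783.76 kg/min.
CO2 in S11: m_A = 1070×0.885 + (1−0.157)·(1−0.497)·m_A, so m_A = 946.95/0.5760 = 1644.1 kg/min.
S11 = 1644.1 + 783.76 = 2427.9 kg/min.

2428 kg/min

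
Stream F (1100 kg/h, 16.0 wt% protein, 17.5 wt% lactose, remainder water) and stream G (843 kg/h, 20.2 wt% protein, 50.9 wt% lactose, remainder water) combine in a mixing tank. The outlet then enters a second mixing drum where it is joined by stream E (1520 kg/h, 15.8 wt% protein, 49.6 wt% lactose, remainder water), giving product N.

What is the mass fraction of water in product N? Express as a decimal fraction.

0.4335

Overall, product flow = 3463 kg/h.
water in = 1100×0.665 + 843×0.289 + 1520×0.346 = 1501 kg/h.
water fraction in N = 0.4335.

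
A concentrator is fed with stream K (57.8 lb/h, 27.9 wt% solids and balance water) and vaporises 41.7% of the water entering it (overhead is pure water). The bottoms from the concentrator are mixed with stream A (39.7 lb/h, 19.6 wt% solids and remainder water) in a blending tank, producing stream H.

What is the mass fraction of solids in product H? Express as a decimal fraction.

0.298

Vapour removed = 0.417×0.721×57.8 = 17.378 lb/h; concentrate = 40.422 lb/h.
solids reaching the mixer = 16.126 (from concentrate) + 39.7×0.196 = 23.907 lb/h.
Product flow = 40.422 + 39.7 = 80.122 lb/h; solids fraction = 0.298.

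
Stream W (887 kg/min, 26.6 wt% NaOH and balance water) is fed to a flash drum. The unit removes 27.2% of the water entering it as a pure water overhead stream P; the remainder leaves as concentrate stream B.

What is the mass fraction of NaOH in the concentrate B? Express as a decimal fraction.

NaOH is not removed: 887×0.266 = 235.94 kg/min of NaOH enters B.
water entering = 887×0.734 = 651.06 kg/min; overhead removed = 0.272×651.06 = 177.09 kg/min.
Concentrate = 887 − 177.09 = 709.91 kg/min.
Mass fraction = 235.94/709.91 = 0.332.

0.332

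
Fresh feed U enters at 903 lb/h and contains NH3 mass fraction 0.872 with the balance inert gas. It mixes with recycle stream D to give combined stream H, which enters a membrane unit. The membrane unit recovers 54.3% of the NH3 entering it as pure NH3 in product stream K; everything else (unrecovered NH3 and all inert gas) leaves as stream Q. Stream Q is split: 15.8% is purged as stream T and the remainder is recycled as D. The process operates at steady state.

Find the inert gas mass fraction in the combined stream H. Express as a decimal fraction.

0.364

inert gas enters only via U and leaves only via the purge: 903×0.128 = 0.158×(inert gas in Q), and the membrane unit passes all inert gas, so inert gas in H = inert gas in Q = 731.54 lb/h.
NH3 in H: m_A = 903×0.872 + (1−0.158)·(1−0.543)·m_A, so m_A = 787.42/0.6152 = 1279.9 lb/h.
H = 1279.9 + 731.54 = 2011.5 lb/h.
inert gas fraction in H = 731.54/2011.5 = 0.364.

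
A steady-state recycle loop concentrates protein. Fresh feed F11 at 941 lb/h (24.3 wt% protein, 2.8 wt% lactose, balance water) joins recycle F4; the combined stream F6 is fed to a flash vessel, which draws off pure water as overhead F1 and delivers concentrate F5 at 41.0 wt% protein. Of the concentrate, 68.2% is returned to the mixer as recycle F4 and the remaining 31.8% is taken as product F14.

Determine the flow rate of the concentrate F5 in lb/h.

1754 lb/h

Overall protein balance (none leaves overhead): protein in fresh feed = protein in product, i.e. 941×0.243 = (1−0.682)·F5·0.410.
F5 = 228.66/(0.410×0.318) = 1753.8 lb/h.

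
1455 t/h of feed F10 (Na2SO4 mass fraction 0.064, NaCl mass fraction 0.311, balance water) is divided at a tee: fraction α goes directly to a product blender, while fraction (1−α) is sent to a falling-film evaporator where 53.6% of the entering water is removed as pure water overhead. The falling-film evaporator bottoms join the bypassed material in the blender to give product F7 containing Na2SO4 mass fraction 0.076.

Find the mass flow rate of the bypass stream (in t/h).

769.2 t/h

All 1455×0.064 = 93.12 t/h of Na2SO4 reaches F7, so F7 = 93.12/0.076 = 1225.3 t/h and vapour = 229.74 t/h.
The evaporator receives (1−α)·1455 of feed at 0.625 water and removes 0.536 of that water:
0.536×0.625×(1−α)×1455 = 229.74
(1−α) = 229.74/487.43 = 0.4713;  α = 0.5287.
Bypass flow = 0.5287×1455 = 769.22 t/h.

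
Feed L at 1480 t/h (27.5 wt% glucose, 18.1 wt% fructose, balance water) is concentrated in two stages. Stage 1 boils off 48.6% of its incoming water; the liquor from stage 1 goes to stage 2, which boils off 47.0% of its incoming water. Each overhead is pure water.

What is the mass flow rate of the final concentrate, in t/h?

894.2 t/h

water in feed = 1480×0.544 = 805.12 t/h.
After stage 1: water left = (1−0.486)×805.12 = 413.83; stream total = 1088.7 t/h.
After stage 2: water left = (1−0.470)×413.83 = 219.33; final concentrate = 894.21 t/h.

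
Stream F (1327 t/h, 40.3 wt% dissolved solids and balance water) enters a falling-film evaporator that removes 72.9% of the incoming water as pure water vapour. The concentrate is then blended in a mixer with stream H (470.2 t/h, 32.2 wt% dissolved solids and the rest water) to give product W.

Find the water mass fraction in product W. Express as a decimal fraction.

Vapour removed = 0.729×0.597×1327 = 577.53 t/h; concentrate = 749.47 t/h.
water reaching the mixer = 214.69 (from concentrate) + 470.2×0.678 = 533.49 t/h.
Product flow = 749.47 + 470.2 = 1219.7 t/h; water fraction = 0.4374.

0.4374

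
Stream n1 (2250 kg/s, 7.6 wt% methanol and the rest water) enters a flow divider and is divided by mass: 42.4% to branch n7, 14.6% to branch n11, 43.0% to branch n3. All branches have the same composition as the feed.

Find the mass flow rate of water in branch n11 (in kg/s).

Branch n11 total = 0.146×2250 = 328.5 kg/s.
water in n11 = 0.924×328.5 = 303.53 kg/s.

303.5 kg/s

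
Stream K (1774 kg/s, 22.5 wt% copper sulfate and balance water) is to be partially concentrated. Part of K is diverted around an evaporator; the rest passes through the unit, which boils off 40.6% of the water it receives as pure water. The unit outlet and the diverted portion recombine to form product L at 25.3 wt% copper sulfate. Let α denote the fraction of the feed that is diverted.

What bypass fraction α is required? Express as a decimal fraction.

All 1774×0.225 = 399.15 kg/s of copper sulfate reaches L, so L = 399.15/0.253 = 1577.7 kg/s and vapour = 196.33 kg/s.
The evaporator receives (1−α)·1774 of feed at 0.775 water and removes 0.406 of that water:
0.406×0.775×(1−α)×1774 = 196.33
(1−α) = 196.33/558.19 = 0.3517;  α = 0.6483.

0.648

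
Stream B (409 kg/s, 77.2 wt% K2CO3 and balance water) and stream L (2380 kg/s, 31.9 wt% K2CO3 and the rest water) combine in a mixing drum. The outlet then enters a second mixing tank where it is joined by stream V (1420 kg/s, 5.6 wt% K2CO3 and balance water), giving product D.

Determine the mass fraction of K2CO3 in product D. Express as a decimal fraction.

0.274

Overall, product flow = 4209 kg/s.
K2CO3 in = 409×0.772 + 2380×0.319 + 1420×0.056 = 1154.5 kg/s.
K2CO3 fraction in D = 0.274.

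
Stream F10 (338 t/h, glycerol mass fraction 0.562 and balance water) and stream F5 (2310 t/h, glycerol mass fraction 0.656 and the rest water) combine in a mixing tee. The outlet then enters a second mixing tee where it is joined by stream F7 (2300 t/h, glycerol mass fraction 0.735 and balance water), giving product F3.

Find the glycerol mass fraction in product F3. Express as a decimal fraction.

Overall, product flow = 4948 t/h.
glycerol in = 338×0.562 + 2310×0.656 + 2300×0.735 = 3395.8 t/h.
glycerol fraction in F3 = 0.686.

0.686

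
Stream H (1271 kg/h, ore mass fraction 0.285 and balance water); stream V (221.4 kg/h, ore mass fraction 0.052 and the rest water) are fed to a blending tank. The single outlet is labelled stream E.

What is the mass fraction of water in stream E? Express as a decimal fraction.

0.750

Total flow out = 1271 + 221.4 = 1492.4 kg/h.
water in = 1271×0.715 + 221.4×0.948 = 1118.7 kg/h.
water mass fraction in E = 1118.7/1492.4 = 0.750.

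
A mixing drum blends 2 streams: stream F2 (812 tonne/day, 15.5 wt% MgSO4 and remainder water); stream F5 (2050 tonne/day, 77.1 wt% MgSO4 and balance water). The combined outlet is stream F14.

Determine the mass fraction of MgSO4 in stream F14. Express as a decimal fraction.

Total flow out = 812 + 2050 = 2862 tonne/day.
MgSO4 in = 812×0.155 + 2050×0.771 = 1706.4 tonne/day.
MgSO4 mass fraction in F14 = 1706.4/2862 = 0.596.

0.596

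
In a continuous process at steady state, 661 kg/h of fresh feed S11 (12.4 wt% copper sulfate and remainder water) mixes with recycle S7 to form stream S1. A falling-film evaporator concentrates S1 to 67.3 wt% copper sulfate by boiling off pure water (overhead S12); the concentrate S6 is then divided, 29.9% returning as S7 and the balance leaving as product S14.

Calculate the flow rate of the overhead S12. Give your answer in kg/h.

539.2 kg/h

Overall copper sulfate balance (none leaves overhead): copper sulfate in fresh feed = copper sulfate in product, i.e. 661×0.124 = (1−0.299)·S6·0.673.
S6 = 81.964/(0.673×0.701) = 173.74 kg/h.
Recycle S7 = 0.299×173.74 = 51.947 kg/h.
Combined feed S1 = 661 + 51.947 = 712.95 kg/h.
Overhead S12 = S1 − S6 = 712.95 − 173.74 = 539.21 kg/h.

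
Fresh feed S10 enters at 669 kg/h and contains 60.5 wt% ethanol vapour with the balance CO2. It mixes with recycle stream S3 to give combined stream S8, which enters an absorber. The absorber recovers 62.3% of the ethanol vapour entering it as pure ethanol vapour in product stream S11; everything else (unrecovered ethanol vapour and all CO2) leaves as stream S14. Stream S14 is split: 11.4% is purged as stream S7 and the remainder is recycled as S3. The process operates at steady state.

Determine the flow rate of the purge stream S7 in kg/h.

CO2 enters only via S10 and leaves only via the purge: 669×0.395 = 0.114×(CO2 in S14), and the absorber passes all CO2, so CO2 in S8 = CO2 in S14 = 2318 kg/h.
ethanol vapour in S8: m_A = 669×0.605 + (1−0.114)·(1−0.623)·m_A, so m_A = 404.75/0.6660 = 607.75 kg/h.
S14 = (1−0.623)×607.75 + 2318 = 2547.1 kg/h.
Purge S7 = 0.114×2547.1 = 290.37 kg/h.

290.4 kg/h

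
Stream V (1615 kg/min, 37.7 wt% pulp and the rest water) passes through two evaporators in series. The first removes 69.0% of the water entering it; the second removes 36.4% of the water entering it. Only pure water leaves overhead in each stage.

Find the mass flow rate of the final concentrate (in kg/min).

807.2 kg/min

water in feed = 1615×0.623 = 1006.1 kg/min.
After stage 1: water left = (1−0.690)×1006.1 = 311.9; stream total = 920.76 kg/min.
After stage 2: water left = (1−0.364)×311.9 = 198.37; final concentrate = 807.23 kg/min.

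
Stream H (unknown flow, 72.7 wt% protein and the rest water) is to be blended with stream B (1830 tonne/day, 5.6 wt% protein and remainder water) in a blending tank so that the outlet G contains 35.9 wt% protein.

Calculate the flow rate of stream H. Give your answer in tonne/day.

1507 tonne/day

Let H be the unknown flow. Total out = 1830 + H.
protein balance: 102.48 + 0.727·H = 0.359·(1830 + H)
(0.727 − 0.359)·H = 0.359×1830 − 102.48 = 554.49
H = 554.49 / 0.368 = 1506.8 tonne/day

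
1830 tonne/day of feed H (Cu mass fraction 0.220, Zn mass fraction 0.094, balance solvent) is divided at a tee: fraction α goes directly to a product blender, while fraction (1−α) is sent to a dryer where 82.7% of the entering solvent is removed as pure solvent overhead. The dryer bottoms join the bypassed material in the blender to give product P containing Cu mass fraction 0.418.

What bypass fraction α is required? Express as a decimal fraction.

0.165

All 1830×0.220 = 402.6 tonne/day of Cu reaches P, so P = 402.6/0.418 = 963.16 tonne/day and vapour = 866.84 tonne/day.
The evaporator receives (1−α)·1830 of feed at 0.686 solvent and removes 0.827 of that solvent:
0.827×0.686×(1−α)×1830 = 866.84
(1−α) = 866.84/1038.2 = 0.8349;  α = 0.1651.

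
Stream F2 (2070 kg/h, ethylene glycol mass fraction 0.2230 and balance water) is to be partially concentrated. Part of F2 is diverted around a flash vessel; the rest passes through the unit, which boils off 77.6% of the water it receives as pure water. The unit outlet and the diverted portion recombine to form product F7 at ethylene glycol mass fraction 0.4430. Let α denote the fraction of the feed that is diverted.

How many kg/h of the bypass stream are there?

365.1 kg/h

All 2070×0.223 = 461.61 kg/h of ethylene glycol reaches F7, so F7 = 461.61/0.443 = 1042 kg/h and vapour = 1028 kg/h.
The evaporator receives (1−α)·2070 of feed at 0.777 water and removes 0.776 of that water:
0.776×0.777×(1−α)×2070 = 1028
(1−α) = 1028/1248.1 = 0.8236;  α = 0.1764.
Bypass flow = 0.1764×2070 = 365.07 kg/h.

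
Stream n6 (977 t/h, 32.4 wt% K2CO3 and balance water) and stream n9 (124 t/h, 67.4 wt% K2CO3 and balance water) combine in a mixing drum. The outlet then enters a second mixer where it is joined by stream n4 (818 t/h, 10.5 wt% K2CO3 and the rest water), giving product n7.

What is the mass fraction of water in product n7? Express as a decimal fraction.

Overall, product flow = 1919 t/h.
water in = 977×0.676 + 124×0.326 + 818×0.895 = 1433 t/h.
water fraction in n7 = 0.7467.

0.7467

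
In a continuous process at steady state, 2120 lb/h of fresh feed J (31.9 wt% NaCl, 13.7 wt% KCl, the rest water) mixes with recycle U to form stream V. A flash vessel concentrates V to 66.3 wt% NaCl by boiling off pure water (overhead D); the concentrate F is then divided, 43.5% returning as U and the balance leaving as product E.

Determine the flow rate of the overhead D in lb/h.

1100 lb/h

Overall NaCl balance (none leaves overhead): NaCl in fresh feed = NaCl in product, i.e. 2120×0.319 = (1−0.435)·F·0.663.
F = 676.28/(0.663×0.565) = 1805.4 lb/h.
Recycle U = 0.435×1805.4 = 785.33 lb/h.
Combined feed V = 2120 + 785.33 = 2905.3 lb/h.
Overhead D = V − F = 2905.3 − 1805.4 = 1100 lb/h.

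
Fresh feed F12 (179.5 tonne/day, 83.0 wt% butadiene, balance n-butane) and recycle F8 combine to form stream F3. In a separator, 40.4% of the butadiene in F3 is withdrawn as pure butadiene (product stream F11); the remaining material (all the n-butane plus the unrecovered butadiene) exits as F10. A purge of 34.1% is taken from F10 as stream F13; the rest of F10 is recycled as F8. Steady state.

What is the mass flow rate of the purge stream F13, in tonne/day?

80.38 tonne/day

n-butane enters only via F12 and leaves only via the purge: 179.5×0.170 = 0.341×(n-butane in F10), and the separator passes all n-butane, so n-butane in F3 = n-butane in F10 = 89.487 tonne/day.
butadiene in F3: m_A = 179.5×0.830 + (1−0.341)·(1−0.404)·m_A, so m_A = 148.98/0.6072 = 245.35 tonne/day.
F10 = (1−0.404)×245.35 + 89.487 = 235.72 tonne/day.
Purge F13 = 0.341×235.72 = 80.379 tonne/day.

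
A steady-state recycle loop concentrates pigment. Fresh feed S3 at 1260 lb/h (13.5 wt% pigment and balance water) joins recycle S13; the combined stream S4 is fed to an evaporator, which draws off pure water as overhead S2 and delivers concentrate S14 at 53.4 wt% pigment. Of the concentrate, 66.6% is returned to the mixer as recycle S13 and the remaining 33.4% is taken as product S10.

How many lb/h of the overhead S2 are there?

941.5 lb/h

Overall pigment balance (none leaves overhead): pigment in fresh feed = pigment in product, i.e. 1260×0.135 = (1−0.666)·S14·0.534.
S14 = 170.1/(0.534×0.334) = 953.71 lb/h.
Recycle S13 = 0.666×953.71 = 635.17 lb/h.
Combined feed S4 = 1260 + 635.17 = 1895.2 lb/h.
Overhead S2 = S4 − S14 = 1895.2 − 953.71 = 941.46 lb/h.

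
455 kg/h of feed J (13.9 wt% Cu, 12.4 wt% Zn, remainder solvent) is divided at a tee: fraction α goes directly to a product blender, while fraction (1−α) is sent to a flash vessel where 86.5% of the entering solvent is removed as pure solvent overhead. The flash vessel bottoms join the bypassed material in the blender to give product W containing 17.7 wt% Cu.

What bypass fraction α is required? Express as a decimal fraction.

0.663

All 455×0.139 = 63.245 kg/h of Cu reaches W, so W = 63.245/0.177 = 357.32 kg/h and vapour = 97.684 kg/h.
The evaporator receives (1−α)·455 of feed at 0.737 solvent and removes 0.865 of that solvent:
0.865×0.737×(1−α)×455 = 97.684
(1−α) = 97.684/290.06 = 0.3368;  α = 0.6632.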